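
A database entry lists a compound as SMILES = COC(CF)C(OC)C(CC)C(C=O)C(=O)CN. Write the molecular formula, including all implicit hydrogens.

Walk through each heavy atom and fill implicit hydrogens from standard valence (C 4, N 3, O 2, S 2, halogen 1):
  atom 1: C, bond orders sum to 1 (valence 4) → 3 H
  atom 2: O, bond orders sum to 2 (valence 2) → 0 H
  atom 3: C, bond orders sum to 3 (valence 4) → 1 H
  atom 4: C, bond orders sum to 2 (valence 4) → 2 H
  atom 5: F (halogen, monovalent) → 0 H
  atom 6: C, bond orders sum to 3 (valence 4) → 1 H
  atom 7: O, bond orders sum to 2 (valence 2) → 0 H
  atom 8: C, bond orders sum to 1 (valence 4) → 3 H
  atom 9: C, bond orders sum to 3 (valence 4) → 1 H
  atom 10: C, bond orders sum to 2 (valence 4) → 2 H
  atom 11: C, bond orders sum to 1 (valence 4) → 3 H
  atom 12: C, bond orders sum to 3 (valence 4) → 1 H
  atom 13: C, bond orders sum to 3 (valence 4) → 1 H
  atom 14: O, bond orders sum to 2 (valence 2) → 0 H
  atom 15: C, bond orders sum to 4 (valence 4) → 0 H
  atom 16: O, bond orders sum to 2 (valence 2) → 0 H
  atom 17: C, bond orders sum to 2 (valence 4) → 2 H
  atom 18: N, bond orders sum to 1 (valence 3) → 2 H
Totals → C:12, H:22, F:1, N:1, O:4.
In Hill order: C12H22FNO4.

C12H22FNO4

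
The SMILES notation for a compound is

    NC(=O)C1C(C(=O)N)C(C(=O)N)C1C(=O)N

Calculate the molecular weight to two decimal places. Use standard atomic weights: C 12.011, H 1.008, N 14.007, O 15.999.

228.21 g/mol

First, the molecular formula is C8H12N4O4 (counting implicit H from valence).
  C: 8 × 12.011 = 96.088
  H: 12 × 1.008 = 12.096
  N: 4 × 14.007 = 56.028
  O: 4 × 15.999 = 63.996
Sum: 8×12.011 + 12×1.008 + 4×14.007 + 4×15.999 = 228.208 → 228.21 g/mol.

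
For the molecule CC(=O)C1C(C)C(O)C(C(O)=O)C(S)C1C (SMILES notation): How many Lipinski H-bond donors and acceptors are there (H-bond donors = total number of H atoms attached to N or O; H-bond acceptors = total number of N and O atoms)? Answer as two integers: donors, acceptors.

2, 4

Donors: find every N or O and count the H atoms it carries.
  atom 3 (O): bond orders sum to 2 → 0 H
  atom 8 (O): bond orders sum to 1 → 1 H
  atom 11 (O): bond orders sum to 1 → 1 H
  atom 12 (O): bond orders sum to 2 → 0 H
Lipinski HBD = 2.
Acceptors: N atoms = 0, O atoms = 4 → HBA = 4.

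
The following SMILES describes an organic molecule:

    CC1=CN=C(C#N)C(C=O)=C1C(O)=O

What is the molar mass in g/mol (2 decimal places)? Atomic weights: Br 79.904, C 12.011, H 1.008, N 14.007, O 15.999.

First, the molecular formula is C9H6N2O3 (counting implicit H from valence).
  C: 9 × 12.011 = 108.099
  H: 6 × 1.008 = 6.048
  N: 2 × 14.007 = 28.014
  O: 3 × 15.999 = 47.997
Sum: 9×12.011 + 6×1.008 + 2×14.007 + 3×15.999 = 190.158 → 190.16 g/mol.

190.16 g/mol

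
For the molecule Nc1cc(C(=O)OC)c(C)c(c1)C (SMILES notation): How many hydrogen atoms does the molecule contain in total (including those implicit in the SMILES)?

13

Walk through each heavy atom and fill implicit hydrogens from standard valence (C 4, N 3, O 2, S 2, halogen 1); for lowercase aromatic atoms, an aromatic c carries 1 H when it has two neighbours and 0 H with three, and aromatic n carries 0 H:
  atom 1: N, bond orders sum to 1 (valence 3) → 2 H
  atom 2: aromatic c, 3 neighbours → 0 H
  atom 3: aromatic c, 2 neighbours → 1 H
  atom 4: aromatic c, 3 neighbours → 0 H
  atom 5: C, bond orders sum to 4 (valence 4) → 0 H
  atom 6: O, bond orders sum to 2 (valence 2) → 0 H
  atom 7: O, bond orders sum to 2 (valence 2) → 0 H
  atom 8: C, bond orders sum to 1 (valence 4) → 3 H
  atom 9: aromatic c, 3 neighbours → 0 H
  atom 10: C, bond orders sum to 1 (valence 4) → 3 H
  atom 11: aromatic c, 3 neighbours → 0 H
  atom 12: aromatic c, 2 neighbours → 1 H
  atom 13: C, bond orders sum to 1 (valence 4) → 3 H
Total hydrogens: 13.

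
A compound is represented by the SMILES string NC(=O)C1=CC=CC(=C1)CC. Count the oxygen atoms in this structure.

1

Scan the SMILES for O atoms (remember two-letter symbols like Cl and Br are single atoms).
Oxygen count: 1.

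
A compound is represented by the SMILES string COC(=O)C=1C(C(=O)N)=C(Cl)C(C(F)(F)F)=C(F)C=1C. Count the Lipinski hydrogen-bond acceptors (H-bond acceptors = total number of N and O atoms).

4

N atoms: 1; O atoms: 3.
Lipinski HBA = 1 + 3 = 4.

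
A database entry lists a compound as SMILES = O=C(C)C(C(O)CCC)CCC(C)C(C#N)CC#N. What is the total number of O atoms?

Scan the SMILES for O atoms (remember two-letter symbols like Cl and Br are single atoms).
Oxygen count: 2.

2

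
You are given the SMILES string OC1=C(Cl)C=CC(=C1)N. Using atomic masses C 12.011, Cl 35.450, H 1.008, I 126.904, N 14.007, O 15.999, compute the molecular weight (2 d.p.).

143.57 g/mol

First, the molecular formula is C6H6ClNO (counting implicit H from valence).
  C: 6 × 12.011 = 72.066
  Cl: 1 × 35.450 = 35.450
  H: 6 × 1.008 = 6.048
  N: 1 × 14.007 = 14.007
  O: 1 × 15.999 = 15.999
Sum: 6×12.011 + 1×35.450 + 6×1.008 + 1×14.007 + 1×15.999 = 143.570 → 143.57 g/mol.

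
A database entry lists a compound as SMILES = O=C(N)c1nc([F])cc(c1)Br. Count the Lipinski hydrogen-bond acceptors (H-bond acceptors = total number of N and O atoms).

3

N atoms: 2; O atoms: 1.
Lipinski HBA = 2 + 1 = 3.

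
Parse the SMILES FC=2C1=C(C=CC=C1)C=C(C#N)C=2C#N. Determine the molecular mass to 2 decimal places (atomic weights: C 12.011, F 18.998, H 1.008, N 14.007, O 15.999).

196.18 g/mol

First, the molecular formula is C12H5FN2 (counting implicit H from valence).
  C: 12 × 12.011 = 144.132
  F: 1 × 18.998 = 18.998
  H: 5 × 1.008 = 5.040
  N: 2 × 14.007 = 28.014
Sum: 12×12.011 + 1×18.998 + 5×1.008 + 2×14.007 = 196.184 → 196.18 g/mol.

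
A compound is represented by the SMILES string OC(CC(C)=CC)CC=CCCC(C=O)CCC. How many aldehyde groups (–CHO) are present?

1

The aldehyde motif appears at heavy-atom position 14 in the SMILES.
Other groups present: 2 alkene, 1 hydroxyl.
Aldehyde count: 1.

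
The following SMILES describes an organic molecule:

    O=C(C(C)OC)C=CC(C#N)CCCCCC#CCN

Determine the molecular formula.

C16H24N2O2

Walk through each heavy atom and fill implicit hydrogens from standard valence (C 4, N 3, O 2, S 2, halogen 1):
  atom 1: O, bond orders sum to 2 (valence 2) → 0 H
  atom 2: C, bond orders sum to 4 (valence 4) → 0 H
  atom 3: C, bond orders sum to 3 (valence 4) → 1 H
  atom 4: C, bond orders sum to 1 (valence 4) → 3 H
  atom 5: O, bond orders sum to 2 (valence 2) → 0 H
  atom 6: C, bond orders sum to 1 (valence 4) → 3 H
  atom 7: C, bond orders sum to 3 (valence 4) → 1 H
  atom 8: C, bond orders sum to 3 (valence 4) → 1 H
  atom 9: C, bond orders sum to 3 (valence 4) → 1 H
  atom 10: C, bond orders sum to 4 (valence 4) → 0 H
  atom 11: N, bond orders sum to 3 (valence 3) → 0 H
  atom 12: C, bond orders sum to 2 (valence 4) → 2 H
  atom 13: C, bond orders sum to 2 (valence 4) → 2 H
  atom 14: C, bond orders sum to 2 (valence 4) → 2 H
  atom 15: C, bond orders sum to 2 (valence 4) → 2 H
  atom 16: C, bond orders sum to 2 (valence 4) → 2 H
  atom 17: C, bond orders sum to 4 (valence 4) → 0 H
  atom 18: C, bond orders sum to 4 (valence 4) → 0 H
  atom 19: C, bond orders sum to 2 (valence 4) → 2 H
  atom 20: N, bond orders sum to 1 (valence 3) → 2 H
Totals → C:16, H:24, N:2, O:2.
In Hill order: C16H24N2O2.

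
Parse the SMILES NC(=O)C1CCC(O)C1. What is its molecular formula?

C6H11NO2

Walk through each heavy atom and fill implicit hydrogens from standard valence (C 4, N 3, O 2, S 2, halogen 1):
  atom 1: N, bond orders sum to 1 (valence 3) → 2 H
  atom 2: C, bond orders sum to 4 (valence 4) → 0 H
  atom 3: O, bond orders sum to 2 (valence 2) → 0 H
  atom 4: C, bond orders sum to 3 (valence 4) → 1 H
  atom 5: C, bond orders sum to 2 (valence 4) → 2 H
  atom 6: C, bond orders sum to 2 (valence 4) → 2 H
  atom 7: C, bond orders sum to 3 (valence 4) → 1 H
  atom 8: O, bond orders sum to 1 (valence 2) → 1 H
  atom 9: C, bond orders sum to 2 (valence 4) → 2 H
Totals → C:6, H:11, N:1, O:2.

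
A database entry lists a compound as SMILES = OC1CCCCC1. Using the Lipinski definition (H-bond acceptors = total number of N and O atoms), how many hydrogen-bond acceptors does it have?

N atoms: 0; O atoms: 1.
Lipinski HBA = 0 + 1 = 1.

1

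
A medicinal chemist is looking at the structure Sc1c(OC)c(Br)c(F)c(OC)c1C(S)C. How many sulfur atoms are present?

2

Scan the SMILES for S atoms (remember two-letter symbols like Cl and Br are single atoms).
Sulfur count: 2.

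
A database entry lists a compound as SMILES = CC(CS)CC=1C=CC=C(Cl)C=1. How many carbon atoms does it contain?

10

Count every carbon token in the SMILES (each C, including those in ring-closure positions and inside branches).
Carbon count: 10.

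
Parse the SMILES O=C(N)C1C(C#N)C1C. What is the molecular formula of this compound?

C6H8N2O

Walk through each heavy atom and fill implicit hydrogens from standard valence (C 4, N 3, O 2, S 2, halogen 1):
  atom 1: O, bond orders sum to 2 (valence 2) → 0 H
  atom 2: C, bond orders sum to 4 (valence 4) → 0 H
  atom 3: N, bond orders sum to 1 (valence 3) → 2 H
  atom 4: C, bond orders sum to 3 (valence 4) → 1 H
  atom 5: C, bond orders sum to 3 (valence 4) → 1 H
  atom 6: C, bond orders sum to 4 (valence 4) → 0 H
  atom 7: N, bond orders sum to 3 (valence 3) → 0 H
  atom 8: C, bond orders sum to 3 (valence 4) → 1 H
  atom 9: C, bond orders sum to 1 (valence 4) → 3 H
Totals → C:6, H:8, N:2, O:1.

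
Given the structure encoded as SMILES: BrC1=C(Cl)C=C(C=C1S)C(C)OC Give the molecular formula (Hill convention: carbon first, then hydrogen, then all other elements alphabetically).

Walk through each heavy atom and fill implicit hydrogens from standard valence (C 4, N 3, O 2, S 2, halogen 1):
  atom 1: Br (halogen, monovalent) → 0 H
  atom 2: C, bond orders sum to 4 (valence 4) → 0 H
  atom 3: C, bond orders sum to 4 (valence 4) → 0 H
  atom 4: Cl (halogen, monovalent) → 0 H
  atom 5: C, bond orders sum to 3 (valence 4) → 1 H
  atom 6: C, bond orders sum to 4 (valence 4) → 0 H
  atom 7: C, bond orders sum to 3 (valence 4) → 1 H
  atom 8: C, bond orders sum to 4 (valence 4) → 0 H
  atom 9: S, bond orders sum to 1 (valence 2) → 1 H
  atom 10: C, bond orders sum to 3 (valence 4) → 1 H
  atom 11: C, bond orders sum to 1 (valence 4) → 3 H
  atom 12: O, bond orders sum to 2 (valence 2) → 0 H
  atom 13: C, bond orders sum to 1 (valence 4) → 3 H
Totals → C:9, H:10, Br:1, Cl:1, O:1, S:1.

C9H10BrClOS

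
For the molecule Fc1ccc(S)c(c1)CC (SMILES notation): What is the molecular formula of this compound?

C8H9FS

Walk through each heavy atom and fill implicit hydrogens from standard valence (C 4, N 3, O 2, S 2, halogen 1); for lowercase aromatic atoms, an aromatic c carries 1 H when it has two neighbours and 0 H with three, and aromatic n carries 0 H:
  atom 1: F (halogen, monovalent) → 0 H
  atom 2: aromatic c, 3 neighbours → 0 H
  atom 3: aromatic c, 2 neighbours → 1 H
  atom 4: aromatic c, 2 neighbours → 1 H
  atom 5: aromatic c, 3 neighbours → 0 H
  atom 6: S, bond orders sum to 1 (valence 2) → 1 H
  atom 7: aromatic c, 3 neighbours → 0 H
  atom 8: aromatic c, 2 neighbours → 1 H
  atom 9: C, bond orders sum to 2 (valence 4) → 2 H
  atom 10: C, bond orders sum to 1 (valence 4) → 3 H
Totals → C:8, H:9, F:1, S:1.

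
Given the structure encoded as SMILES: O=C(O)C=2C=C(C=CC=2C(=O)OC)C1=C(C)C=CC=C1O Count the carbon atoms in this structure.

16

Count every carbon token in the SMILES (each C, including those in ring-closure positions and inside branches).
Carbon count: 16.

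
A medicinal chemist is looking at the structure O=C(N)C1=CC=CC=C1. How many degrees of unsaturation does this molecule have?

5

Molecular formula: C7H7NO.
DoU = (2C + 2 + N − H − X) / 2, where X is the halogen count and O/S are ignored.
    = (2·7 + 2 + 1 − 7 − 0) / 2 = 10 / 2 = 5.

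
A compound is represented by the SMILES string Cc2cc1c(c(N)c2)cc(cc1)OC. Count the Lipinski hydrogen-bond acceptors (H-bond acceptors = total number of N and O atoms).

N atoms: 1; O atoms: 1.
Lipinski HBA = 1 + 1 = 2.

2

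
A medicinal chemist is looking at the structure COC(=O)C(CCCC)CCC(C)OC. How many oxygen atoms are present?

Scan the SMILES for O atoms (remember two-letter symbols like Cl and Br are single atoms).
Oxygen count: 3.

3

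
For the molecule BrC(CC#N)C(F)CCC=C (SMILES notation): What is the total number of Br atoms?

1

Scan the SMILES for Br atoms (remember two-letter symbols like Cl and Br are single atoms).
Bromine count: 1.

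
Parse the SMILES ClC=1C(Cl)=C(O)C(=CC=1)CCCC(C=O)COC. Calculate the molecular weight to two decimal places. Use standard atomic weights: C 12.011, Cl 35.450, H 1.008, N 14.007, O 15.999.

291.17 g/mol

First, the molecular formula is C13H16Cl2O3 (counting implicit H from valence).
  C: 13 × 12.011 = 156.143
  Cl: 2 × 35.450 = 70.900
  H: 16 × 1.008 = 16.128
  O: 3 × 15.999 = 47.997
Sum: 13×12.011 + 2×35.450 + 16×1.008 + 3×15.999 = 291.168 → 291.17 g/mol.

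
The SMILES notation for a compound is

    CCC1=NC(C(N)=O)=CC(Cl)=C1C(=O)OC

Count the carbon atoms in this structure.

10

Count every carbon token in the SMILES (each C, including those in ring-closure positions and inside branches).
Carbon count: 10.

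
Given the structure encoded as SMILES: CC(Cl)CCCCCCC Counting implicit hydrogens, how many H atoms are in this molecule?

19

Walk through each heavy atom and fill implicit hydrogens from standard valence (C 4, N 3, O 2, S 2, halogen 1):
  atom 1: C, bond orders sum to 1 (valence 4) → 3 H
  atom 2: C, bond orders sum to 3 (valence 4) → 1 H
  atom 3: Cl (halogen, monovalent) → 0 H
  atom 4: C, bond orders sum to 2 (valence 4) → 2 H
  atom 5: C, bond orders sum to 2 (valence 4) → 2 H
  atom 6: C, bond orders sum to 2 (valence 4) → 2 H
  atom 7: C, bond orders sum to 2 (valence 4) → 2 H
  atom 8: C, bond orders sum to 2 (valence 4) → 2 H
  atom 9: C, bond orders sum to 2 (valence 4) → 2 H
  atom 10: C, bond orders sum to 1 (valence 4) → 3 H
Total hydrogens: 19.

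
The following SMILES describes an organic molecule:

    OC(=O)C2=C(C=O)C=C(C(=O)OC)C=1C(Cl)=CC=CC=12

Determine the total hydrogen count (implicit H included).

Walk through each heavy atom and fill implicit hydrogens from standard valence (C 4, N 3, O 2, S 2, halogen 1):
  atom 1: O, bond orders sum to 1 (valence 2) → 1 H
  atom 2: C, bond orders sum to 4 (valence 4) → 0 H
  atom 3: O, bond orders sum to 2 (valence 2) → 0 H
  atom 4: C, bond orders sum to 4 (valence 4) → 0 H
  atom 5: C, bond orders sum to 4 (valence 4) → 0 H
  atom 6: C, bond orders sum to 3 (valence 4) → 1 H
  atom 7: O, bond orders sum to 2 (valence 2) → 0 H
  atom 8: C, bond orders sum to 3 (valence 4) → 1 H
  atom 9: C, bond orders sum to 4 (valence 4) → 0 H
  atom 10: C, bond orders sum to 4 (valence 4) → 0 H
  atom 11: O, bond orders sum to 2 (valence 2) → 0 H
  atom 12: O, bond orders sum to 2 (valence 2) → 0 H
  atom 13: C, bond orders sum to 1 (valence 4) → 3 H
  atom 14: C, bond orders sum to 4 (valence 4) → 0 H
  atom 15: C, bond orders sum to 4 (valence 4) → 0 H
  atom 16: Cl (halogen, monovalent) → 0 H
  atom 17: C, bond orders sum to 3 (valence 4) → 1 H
  atom 18: C, bond orders sum to 3 (valence 4) → 1 H
  atom 19: C, bond orders sum to 3 (valence 4) → 1 H
  atom 20: C, bond orders sum to 4 (valence 4) → 0 H
Total hydrogens: 9.

9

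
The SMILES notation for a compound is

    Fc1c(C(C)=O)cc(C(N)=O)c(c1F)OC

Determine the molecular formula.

Walk through each heavy atom and fill implicit hydrogens from standard valence (C 4, N 3, O 2, S 2, halogen 1); for lowercase aromatic atoms, an aromatic c carries 1 H when it has two neighbours and 0 H with three, and aromatic n carries 0 H:
  atom 1: F (halogen, monovalent) → 0 H
  atom 2: aromatic c, 3 neighbours → 0 H
  atom 3: aromatic c, 3 neighbours → 0 H
  atom 4: C, bond orders sum to 4 (valence 4) → 0 H
  atom 5: C, bond orders sum to 1 (valence 4) → 3 H
  atom 6: O, bond orders sum to 2 (valence 2) → 0 H
  atom 7: aromatic c, 2 neighbours → 1 H
  atom 8: aromatic c, 3 neighbours → 0 H
  atom 9: C, bond orders sum to 4 (valence 4) → 0 H
  atom 10: N, bond orders sum to 1 (valence 3) → 2 H
  atom 11: O, bond orders sum to 2 (valence 2) → 0 H
  atom 12: aromatic c, 3 neighbours → 0 H
  atom 13: aromatic c, 3 neighbours → 0 H
  atom 14: F (halogen, monovalent) → 0 H
  atom 15: O, bond orders sum to 2 (valence 2) → 0 H
  atom 16: C, bond orders sum to 1 (valence 4) → 3 H
Totals → C:10, H:9, F:2, N:1, O:3.
In Hill order: C10H9F2NO3.

C10H9F2NO3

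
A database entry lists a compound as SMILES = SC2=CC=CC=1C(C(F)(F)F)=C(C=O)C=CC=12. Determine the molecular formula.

Walk through each heavy atom and fill implicit hydrogens from standard valence (C 4, N 3, O 2, S 2, halogen 1):
  atom 1: S, bond orders sum to 1 (valence 2) → 1 H
  atom 2: C, bond orders sum to 4 (valence 4) → 0 H
  atom 3: C, bond orders sum to 3 (valence 4) → 1 H
  atom 4: C, bond orders sum to 3 (valence 4) → 1 H
  atom 5: C, bond orders sum to 3 (valence 4) → 1 H
  atom 6: C, bond orders sum to 4 (valence 4) → 0 H
  atom 7: C, bond orders sum to 4 (valence 4) → 0 H
  atom 8: C, bond orders sum to 4 (valence 4) → 0 H
  atom 9: F (halogen, monovalent) → 0 H
  atom 10: F (halogen, monovalent) → 0 H
  atom 11: F (halogen, monovalent) → 0 H
  atom 12: C, bond orders sum to 4 (valence 4) → 0 H
  atom 13: C, bond orders sum to 3 (valence 4) → 1 H
  atom 14: O, bond orders sum to 2 (valence 2) → 0 H
  atom 15: C, bond orders sum to 3 (valence 4) → 1 H
  atom 16: C, bond orders sum to 3 (valence 4) → 1 H
  atom 17: C, bond orders sum to 4 (valence 4) → 0 H
Totals → C:12, H:7, F:3, O:1, S:1.
In Hill order: C12H7F3OS.

C12H7F3OS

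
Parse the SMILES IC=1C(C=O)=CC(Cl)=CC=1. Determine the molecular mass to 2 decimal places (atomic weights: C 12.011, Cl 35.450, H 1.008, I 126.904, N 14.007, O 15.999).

266.46 g/mol

First, the molecular formula is C7H4ClIO (counting implicit H from valence).
  C: 7 × 12.011 = 84.077
  Cl: 1 × 35.450 = 35.450
  H: 4 × 1.008 = 4.032
  I: 1 × 126.904 = 126.904
  O: 1 × 15.999 = 15.999
Sum: 7×12.011 + 1×35.450 + 4×1.008 + 1×126.904 + 1×15.999 = 266.462 → 266.46 g/mol.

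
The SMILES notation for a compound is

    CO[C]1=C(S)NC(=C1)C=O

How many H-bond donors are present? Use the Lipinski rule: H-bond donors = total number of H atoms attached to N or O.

1

Donors: find every N or O and count the H atoms it carries.
  atom 2 (O): bond orders sum to 2 → 0 H
  atom 6 (N): bond orders sum to 2 → 1 H
  atom 10 (O): bond orders sum to 2 → 0 H
Lipinski HBD = 1.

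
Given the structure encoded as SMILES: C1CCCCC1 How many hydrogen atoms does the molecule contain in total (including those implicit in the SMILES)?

Walk through each heavy atom and fill implicit hydrogens from standard valence (C 4, N 3, O 2, S 2, halogen 1):
  atom 1: C, bond orders sum to 2 (valence 4) → 2 H
  atom 2: C, bond orders sum to 2 (valence 4) → 2 H
  atom 3: C, bond orders sum to 2 (valence 4) → 2 H
  atom 4: C, bond orders sum to 2 (valence 4) → 2 H
  atom 5: C, bond orders sum to 2 (valence 4) → 2 H
  atom 6: C, bond orders sum to 2 (valence 4) → 2 H
Total hydrogens: 12.

12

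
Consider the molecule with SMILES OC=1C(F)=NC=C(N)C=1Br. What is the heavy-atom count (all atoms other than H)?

Every atom symbol written in the SMILES (organic subset) is one heavy atom; implicit H are not written.
Heavy atoms by element → Br:1, C:5, F:1, N:2, O:1.
Total: 10.

10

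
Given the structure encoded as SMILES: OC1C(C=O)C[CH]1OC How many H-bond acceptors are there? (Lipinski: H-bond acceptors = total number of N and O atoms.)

N atoms: 0; O atoms: 3.
Lipinski HBA = 0 + 3 = 3.

3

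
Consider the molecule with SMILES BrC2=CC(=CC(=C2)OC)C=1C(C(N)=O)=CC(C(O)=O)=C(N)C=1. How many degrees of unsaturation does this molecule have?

10

Molecular formula: C15H13BrN2O4.
DoU = (2C + 2 + N − H − X) / 2, where X is the halogen count and O/S are ignored.
    = (2·15 + 2 + 2 − 13 − 1) / 2 = 20 / 2 = 10.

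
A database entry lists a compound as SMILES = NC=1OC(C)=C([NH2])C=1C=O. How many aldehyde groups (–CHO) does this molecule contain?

The aldehyde motif appears at heavy-atom position 9 in the SMILES.
Other groups present: 2 primary amine.
Aldehyde count: 1.

1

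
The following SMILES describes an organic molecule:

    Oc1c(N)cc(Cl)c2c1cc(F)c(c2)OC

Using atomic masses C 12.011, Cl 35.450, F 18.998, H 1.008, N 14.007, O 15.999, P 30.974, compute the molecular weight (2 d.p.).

First, the molecular formula is C11H9ClFNO2 (counting implicit H from valence).
  C: 11 × 12.011 = 132.121
  Cl: 1 × 35.450 = 35.450
  F: 1 × 18.998 = 18.998
  H: 9 × 1.008 = 9.072
  N: 1 × 14.007 = 14.007
  O: 2 × 15.999 = 31.998
Sum: 11×12.011 + 1×35.450 + 1×18.998 + 9×1.008 + 1×14.007 + 2×15.999 = 241.646 → 241.65 g/mol.

241.65 g/mol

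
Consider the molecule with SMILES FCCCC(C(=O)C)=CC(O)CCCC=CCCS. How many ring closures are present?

In SMILES, each pair of matching ring-closure digits denotes one ring-closing bond; the number of such bonds equals the number of independent rings.
Ring-closure bonds here: 0.

0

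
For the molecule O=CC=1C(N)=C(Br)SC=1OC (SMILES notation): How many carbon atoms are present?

6

Count every carbon token in the SMILES (each C, including those in ring-closure positions and inside branches).
Carbon count: 6.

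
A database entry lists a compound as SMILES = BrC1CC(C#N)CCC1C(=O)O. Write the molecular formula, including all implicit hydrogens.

C8H10BrNO2

Walk through each heavy atom and fill implicit hydrogens from standard valence (C 4, N 3, O 2, S 2, halogen 1):
  atom 1: Br (halogen, monovalent) → 0 H
  atom 2: C, bond orders sum to 3 (valence 4) → 1 H
  atom 3: C, bond orders sum to 2 (valence 4) → 2 H
  atom 4: C, bond orders sum to 3 (valence 4) → 1 H
  atom 5: C, bond orders sum to 4 (valence 4) → 0 H
  atom 6: N, bond orders sum to 3 (valence 3) → 0 H
  atom 7: C, bond orders sum to 2 (valence 4) → 2 H
  atom 8: C, bond orders sum to 2 (valence 4) → 2 H
  atom 9: C, bond orders sum to 3 (valence 4) → 1 H
  atom 10: C, bond orders sum to 4 (valence 4) → 0 H
  atom 11: O, bond orders sum to 2 (valence 2) → 0 H
  atom 12: O, bond orders sum to 1 (valence 2) → 1 H
Totals → C:8, H:10, Br:1, N:1, O:2.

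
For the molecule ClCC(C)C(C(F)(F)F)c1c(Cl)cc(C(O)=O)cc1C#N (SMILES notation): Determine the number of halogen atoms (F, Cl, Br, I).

Halogen atoms appear at heavy-atom positions 1, 7, 8, 9, 12 (2×Cl, 3×F).
Other groups present: 1 carboxylic acid, 1 nitrile.
Halogen count: 5.

5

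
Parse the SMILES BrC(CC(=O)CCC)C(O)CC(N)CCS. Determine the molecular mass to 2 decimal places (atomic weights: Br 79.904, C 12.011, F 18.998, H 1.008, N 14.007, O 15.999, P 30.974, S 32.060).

312.27 g/mol

First, the molecular formula is C11H22BrNO2S (counting implicit H from valence).
  Br: 1 × 79.904 = 79.904
  C: 11 × 12.011 = 132.121
  H: 22 × 1.008 = 22.176
  N: 1 × 14.007 = 14.007
  O: 2 × 15.999 = 31.998
  S: 1 × 32.060 = 32.060
Sum: 1×79.904 + 11×12.011 + 22×1.008 + 1×14.007 + 2×15.999 + 1×32.060 = 312.266 → 312.27 g/mol.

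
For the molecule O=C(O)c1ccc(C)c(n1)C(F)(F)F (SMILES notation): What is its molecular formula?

C8H6F3NO2

Walk through each heavy atom and fill implicit hydrogens from standard valence (C 4, N 3, O 2, S 2, halogen 1); for lowercase aromatic atoms, an aromatic c carries 1 H when it has two neighbours and 0 H with three, and aromatic n carries 0 H:
  atom 1: O, bond orders sum to 2 (valence 2) → 0 H
  atom 2: C, bond orders sum to 4 (valence 4) → 0 H
  atom 3: O, bond orders sum to 1 (valence 2) → 1 H
  atom 4: aromatic c, 3 neighbours → 0 H
  atom 5: aromatic c, 2 neighbours → 1 H
  atom 6: aromatic c, 2 neighbours → 1 H
  atom 7: aromatic c, 3 neighbours → 0 H
  atom 8: C, bond orders sum to 1 (valence 4) → 3 H
  atom 9: aromatic c, 3 neighbours → 0 H
  atom 10: aromatic n, 2 neighbours → 0 H
  atom 11: C, bond orders sum to 4 (valence 4) → 0 H
  atom 12: F (halogen, monovalent) → 0 H
  atom 13: F (halogen, monovalent) → 0 H
  atom 14: F (halogen, monovalent) → 0 H
Totals → C:8, H:6, F:3, N:1, O:2.
In Hill order: C8H6F3NO2.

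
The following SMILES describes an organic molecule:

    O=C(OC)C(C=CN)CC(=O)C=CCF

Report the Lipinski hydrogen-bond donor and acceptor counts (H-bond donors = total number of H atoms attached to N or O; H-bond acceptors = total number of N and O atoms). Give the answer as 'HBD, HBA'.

2, 4

Donors: find every N or O and count the H atoms it carries.
  atom 1 (O): bond orders sum to 2 → 0 H
  atom 3 (O): bond orders sum to 2 → 0 H
  atom 8 (N): bond orders sum to 1 → 2 H
  atom 11 (O): bond orders sum to 2 → 0 H
Lipinski HBD = 2.
Acceptors: N atoms = 1, O atoms = 3 → HBA = 4.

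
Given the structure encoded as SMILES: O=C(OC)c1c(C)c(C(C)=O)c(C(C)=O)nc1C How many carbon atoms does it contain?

Count every carbon token in the SMILES (each C, including those in ring-closure positions and inside branches).
Carbon count: 13.

13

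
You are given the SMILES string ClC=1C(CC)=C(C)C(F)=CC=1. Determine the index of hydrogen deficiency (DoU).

4

Degree of unsaturation = (number of rings) + (number of π bonds).
Ring closures in the SMILES: 1.
π bonds: 3 double bonds (each 1 DoU) → 3 DoU from unsaturation.
Total DoU = 1 + 3 = 4.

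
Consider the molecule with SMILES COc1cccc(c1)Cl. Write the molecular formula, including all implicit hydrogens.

Walk through each heavy atom and fill implicit hydrogens from standard valence (C 4, N 3, O 2, S 2, halogen 1); for lowercase aromatic atoms, an aromatic c carries 1 H when it has two neighbours and 0 H with three, and aromatic n carries 0 H:
  atom 1: C, bond orders sum to 1 (valence 4) → 3 H
  atom 2: O, bond orders sum to 2 (valence 2) → 0 H
  atom 3: aromatic c, 3 neighbours → 0 H
  atom 4: aromatic c, 2 neighbours → 1 H
  atom 5: aromatic c, 2 neighbours → 1 H
  atom 6: aromatic c, 2 neighbours → 1 H
  atom 7: aromatic c, 3 neighbours → 0 H
  atom 8: aromatic c, 2 neighbours → 1 H
  atom 9: Cl (halogen, monovalent) → 0 H
Totals → C:7, H:7, Cl:1, O:1.

C7H7ClO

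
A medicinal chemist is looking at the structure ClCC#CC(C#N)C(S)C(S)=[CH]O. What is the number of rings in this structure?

In SMILES, each pair of matching ring-closure digits denotes one ring-closing bond; the number of such bonds equals the number of independent rings.
Ring-closure bonds here: 0.

0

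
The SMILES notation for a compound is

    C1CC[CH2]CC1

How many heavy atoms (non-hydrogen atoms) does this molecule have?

6

Every atom symbol written in the SMILES (organic subset) is one heavy atom; implicit H are not written.
Heavy atoms by element → C:6.
Total: 6.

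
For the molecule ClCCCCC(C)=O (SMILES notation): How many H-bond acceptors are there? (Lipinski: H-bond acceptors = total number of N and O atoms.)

N atoms: 0; O atoms: 1.
Lipinski HBA = 0 + 1 = 1.

1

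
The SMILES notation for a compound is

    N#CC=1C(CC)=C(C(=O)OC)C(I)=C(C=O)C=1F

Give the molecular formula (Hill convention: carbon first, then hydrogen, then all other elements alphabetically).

Walk through each heavy atom and fill implicit hydrogens from standard valence (C 4, N 3, O 2, S 2, halogen 1):
  atom 1: N, bond orders sum to 3 (valence 3) → 0 H
  atom 2: C, bond orders sum to 4 (valence 4) → 0 H
  atom 3: C, bond orders sum to 4 (valence 4) → 0 H
  atom 4: C, bond orders sum to 4 (valence 4) → 0 H
  atom 5: C, bond orders sum to 2 (valence 4) → 2 H
  atom 6: C, bond orders sum to 1 (valence 4) → 3 H
  atom 7: C, bond orders sum to 4 (valence 4) → 0 H
  atom 8: C, bond orders sum to 4 (valence 4) → 0 H
  atom 9: O, bond orders sum to 2 (valence 2) → 0 H
  atom 10: O, bond orders sum to 2 (valence 2) → 0 H
  atom 11: C, bond orders sum to 1 (valence 4) → 3 H
  atom 12: C, bond orders sum to 4 (valence 4) → 0 H
  atom 13: I (halogen, monovalent) → 0 H
  atom 14: C, bond orders sum to 4 (valence 4) → 0 H
  atom 15: C, bond orders sum to 3 (valence 4) → 1 H
  atom 16: O, bond orders sum to 2 (valence 2) → 0 H
  atom 17: C, bond orders sum to 4 (valence 4) → 0 H
  atom 18: F (halogen, monovalent) → 0 H
Totals → C:12, H:9, F:1, I:1, N:1, O:3.
In Hill order: C12H9FINO3.

C12H9FINO3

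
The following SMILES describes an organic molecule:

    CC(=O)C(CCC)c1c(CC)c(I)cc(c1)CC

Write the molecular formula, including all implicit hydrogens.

C16H23IO

Walk through each heavy atom and fill implicit hydrogens from standard valence (C 4, N 3, O 2, S 2, halogen 1); for lowercase aromatic atoms, an aromatic c carries 1 H when it has two neighbours and 0 H with three, and aromatic n carries 0 H:
  atom 1: C, bond orders sum to 1 (valence 4) → 3 H
  atom 2: C, bond orders sum to 4 (valence 4) → 0 H
  atom 3: O, bond orders sum to 2 (valence 2) → 0 H
  atom 4: C, bond orders sum to 3 (valence 4) → 1 H
  atom 5: C, bond orders sum to 2 (valence 4) → 2 H
  atom 6: C, bond orders sum to 2 (valence 4) → 2 H
  atom 7: C, bond orders sum to 1 (valence 4) → 3 H
  atom 8: aromatic c, 3 neighbours → 0 H
  atom 9: aromatic c, 3 neighbours → 0 H
  atom 10: C, bond orders sum to 2 (valence 4) → 2 H
  atom 11: C, bond orders sum to 1 (valence 4) → 3 H
  atom 12: aromatic c, 3 neighbours → 0 H
  atom 13: I (halogen, monovalent) → 0 H
  atom 14: aromatic c, 2 neighbours → 1 H
  atom 15: aromatic c, 3 neighbours → 0 H
  atom 16: aromatic c, 2 neighbours → 1 H
  atom 17: C, bond orders sum to 2 (valence 4) → 2 H
  atom 18: C, bond orders sum to 1 (valence 4) → 3 H
Totals → C:16, H:23, I:1, O:1.
In Hill order: C16H23IO.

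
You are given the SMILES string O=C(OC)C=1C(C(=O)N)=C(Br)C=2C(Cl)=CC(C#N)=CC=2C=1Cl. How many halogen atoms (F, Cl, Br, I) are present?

3

Halogen atoms appear at heavy-atom positions 11, 14, 22 (1×Br, 2×Cl).
Other groups present: 1 amide, 1 ester, 1 nitrile.
Halogen count: 3.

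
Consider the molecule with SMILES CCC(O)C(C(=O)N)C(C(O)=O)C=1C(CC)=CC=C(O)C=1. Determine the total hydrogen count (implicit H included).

Walk through each heavy atom and fill implicit hydrogens from standard valence (C 4, N 3, O 2, S 2, halogen 1):
  atom 1: C, bond orders sum to 1 (valence 4) → 3 H
  atom 2: C, bond orders sum to 2 (valence 4) → 2 H
  atom 3: C, bond orders sum to 3 (valence 4) → 1 H
  atom 4: O, bond orders sum to 1 (valence 2) → 1 H
  atom 5: C, bond orders sum to 3 (valence 4) → 1 H
  atom 6: C, bond orders sum to 4 (valence 4) → 0 H
  atom 7: O, bond orders sum to 2 (valence 2) → 0 H
  atom 8: N, bond orders sum to 1 (valence 3) → 2 H
  atom 9: C, bond orders sum to 3 (valence 4) → 1 H
  atom 10: C, bond orders sum to 4 (valence 4) → 0 H
  atom 11: O, bond orders sum to 1 (valence 2) → 1 H
  atom 12: O, bond orders sum to 2 (valence 2) → 0 H
  atom 13: C, bond orders sum to 4 (valence 4) → 0 H
  atom 14: C, bond orders sum to 4 (valence 4) → 0 H
  atom 15: C, bond orders sum to 2 (valence 4) → 2 H
  atom 16: C, bond orders sum to 1 (valence 4) → 3 H
  atom 17: C, bond orders sum to 3 (valence 4) → 1 H
  atom 18: C, bond orders sum to 3 (valence 4) → 1 H
  atom 19: C, bond orders sum to 4 (valence 4) → 0 H
  atom 20: O, bond orders sum to 1 (valence 2) → 1 H
  atom 21: C, bond orders sum to 3 (valence 4) → 1 H
Total hydrogens: 21.

21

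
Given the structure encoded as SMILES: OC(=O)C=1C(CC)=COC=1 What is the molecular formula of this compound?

C7H8O3

Walk through each heavy atom and fill implicit hydrogens from standard valence (C 4, N 3, O 2, S 2, halogen 1):
  atom 1: O, bond orders sum to 1 (valence 2) → 1 H
  atom 2: C, bond orders sum to 4 (valence 4) → 0 H
  atom 3: O, bond orders sum to 2 (valence 2) → 0 H
  atom 4: C, bond orders sum to 4 (valence 4) → 0 H
  atom 5: C, bond orders sum to 4 (valence 4) → 0 H
  atom 6: C, bond orders sum to 2 (valence 4) → 2 H
  atom 7: C, bond orders sum to 1 (valence 4) → 3 H
  atom 8: C, bond orders sum to 3 (valence 4) → 1 H
  atom 9: O, bond orders sum to 2 (valence 2) → 0 H
  atom 10: C, bond orders sum to 3 (valence 4) → 1 H
Totals → C:7, H:8, O:3.
In Hill order: C7H8O3.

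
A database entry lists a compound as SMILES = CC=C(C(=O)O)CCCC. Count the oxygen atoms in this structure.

2

Scan the SMILES for O atoms (remember two-letter symbols like Cl and Br are single atoms).
Oxygen count: 2.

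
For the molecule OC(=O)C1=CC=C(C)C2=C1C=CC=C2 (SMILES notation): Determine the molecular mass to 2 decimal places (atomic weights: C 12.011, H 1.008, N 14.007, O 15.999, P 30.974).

186.21 g/mol

First, the molecular formula is C12H10O2 (counting implicit H from valence).
  C: 12 × 12.011 = 144.132
  H: 10 × 1.008 = 10.080
  O: 2 × 15.999 = 31.998
Sum: 12×12.011 + 10×1.008 + 2×15.999 = 186.210 → 186.21 g/mol.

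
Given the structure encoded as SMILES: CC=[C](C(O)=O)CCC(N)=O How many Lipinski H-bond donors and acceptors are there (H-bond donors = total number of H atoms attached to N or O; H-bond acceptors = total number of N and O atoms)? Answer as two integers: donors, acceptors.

Donors: find every N or O and count the H atoms it carries.
  atom 5 (O): bond orders sum to 1 → 1 H
  atom 6 (O): bond orders sum to 2 → 0 H
  atom 10 (N): bond orders sum to 1 → 2 H
  atom 11 (O): bond orders sum to 2 → 0 H
Lipinski HBD = 3.
Acceptors: N atoms = 1, O atoms = 3 → HBA = 4.

3, 4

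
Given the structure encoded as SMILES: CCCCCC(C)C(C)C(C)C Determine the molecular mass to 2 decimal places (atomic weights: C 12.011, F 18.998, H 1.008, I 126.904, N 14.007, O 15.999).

First, the molecular formula is C12H26 (counting implicit H from valence).
  C: 12 × 12.011 = 144.132
  H: 26 × 1.008 = 26.208
Sum: 12×12.011 + 26×1.008 = 170.340 → 170.34 g/mol.

170.34 g/mol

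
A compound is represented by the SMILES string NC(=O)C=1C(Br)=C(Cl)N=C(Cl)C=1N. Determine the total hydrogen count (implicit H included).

Walk through each heavy atom and fill implicit hydrogens from standard valence (C 4, N 3, O 2, S 2, halogen 1):
  atom 1: N, bond orders sum to 1 (valence 3) → 2 H
  atom 2: C, bond orders sum to 4 (valence 4) → 0 H
  atom 3: O, bond orders sum to 2 (valence 2) → 0 H
  atom 4: C, bond orders sum to 4 (valence 4) → 0 H
  atom 5: C, bond orders sum to 4 (valence 4) → 0 H
  atom 6: Br (halogen, monovalent) → 0 H
  atom 7: C, bond orders sum to 4 (valence 4) → 0 H
  atom 8: Cl (halogen, monovalent) → 0 H
  atom 9: N, bond orders sum to 3 (valence 3) → 0 H
  atom 10: C, bond orders sum to 4 (valence 4) → 0 H
  atom 11: Cl (halogen, monovalent) → 0 H
  atom 12: C, bond orders sum to 4 (valence 4) → 0 H
  atom 13: N, bond orders sum to 1 (valence 3) → 2 H
Total hydrogens: 4.

4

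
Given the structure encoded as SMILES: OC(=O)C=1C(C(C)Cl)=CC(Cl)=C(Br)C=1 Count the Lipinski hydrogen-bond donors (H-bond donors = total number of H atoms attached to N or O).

Donors: find every N or O and count the H atoms it carries.
  atom 1 (O): bond orders sum to 1 → 1 H
  atom 3 (O): bond orders sum to 2 → 0 H
Lipinski HBD = 1.

1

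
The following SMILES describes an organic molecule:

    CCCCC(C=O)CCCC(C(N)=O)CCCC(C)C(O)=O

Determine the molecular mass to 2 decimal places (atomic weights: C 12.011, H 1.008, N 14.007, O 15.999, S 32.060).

313.44 g/mol

First, the molecular formula is C17H31NO4 (counting implicit H from valence).
  C: 17 × 12.011 = 204.187
  H: 31 × 1.008 = 31.248
  N: 1 × 14.007 = 14.007
  O: 4 × 15.999 = 63.996
Sum: 17×12.011 + 31×1.008 + 1×14.007 + 4×15.999 = 313.438 → 313.44 g/mol.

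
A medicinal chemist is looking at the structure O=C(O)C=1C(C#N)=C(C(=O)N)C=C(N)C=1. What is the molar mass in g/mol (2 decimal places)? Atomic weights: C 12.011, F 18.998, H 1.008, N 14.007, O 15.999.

First, the molecular formula is C9H7N3O3 (counting implicit H from valence).
  C: 9 × 12.011 = 108.099
  H: 7 × 1.008 = 7.056
  N: 3 × 14.007 = 42.021
  O: 3 × 15.999 = 47.997
Sum: 9×12.011 + 7×1.008 + 3×14.007 + 3×15.999 = 205.173 → 205.17 g/mol.

205.17 g/mol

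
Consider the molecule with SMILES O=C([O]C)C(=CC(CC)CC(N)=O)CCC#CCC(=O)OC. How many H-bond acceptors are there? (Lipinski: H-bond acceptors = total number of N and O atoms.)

N atoms: 1; O atoms: 5.
Lipinski HBA = 1 + 5 = 6.

6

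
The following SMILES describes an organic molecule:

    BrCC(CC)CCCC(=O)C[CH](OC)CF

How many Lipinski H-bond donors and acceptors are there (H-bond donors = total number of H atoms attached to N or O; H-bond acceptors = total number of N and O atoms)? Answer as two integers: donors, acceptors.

0, 2

Donors: find every N or O and count the H atoms it carries.
  atom 10 (O): bond orders sum to 2 → 0 H
  atom 13 (O): bond orders sum to 2 → 0 H
Lipinski HBD = 0.
Acceptors: N atoms = 0, O atoms = 2 → HBA = 2.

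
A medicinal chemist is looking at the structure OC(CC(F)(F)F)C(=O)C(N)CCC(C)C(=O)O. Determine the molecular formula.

Walk through each heavy atom and fill implicit hydrogens from standard valence (C 4, N 3, O 2, S 2, halogen 1):
  atom 1: O, bond orders sum to 1 (valence 2) → 1 H
  atom 2: C, bond orders sum to 3 (valence 4) → 1 H
  atom 3: C, bond orders sum to 2 (valence 4) → 2 H
  atom 4: C, bond orders sum to 4 (valence 4) → 0 H
  atom 5: F (halogen, monovalent) → 0 H
  atom 6: F (halogen, monovalent) → 0 H
  atom 7: F (halogen, monovalent) → 0 H
  atom 8: C, bond orders sum to 4 (valence 4) → 0 H
  atom 9: O, bond orders sum to 2 (valence 2) → 0 H
  atom 10: C, bond orders sum to 3 (valence 4) → 1 H
  atom 11: N, bond orders sum to 1 (valence 3) → 2 H
  atom 12: C, bond orders sum to 2 (valence 4) → 2 H
  atom 13: C, bond orders sum to 2 (valence 4) → 2 H
  atom 14: C, bond orders sum to 3 (valence 4) → 1 H
  atom 15: C, bond orders sum to 1 (valence 4) → 3 H
  atom 16: C, bond orders sum to 4 (valence 4) → 0 H
  atom 17: O, bond orders sum to 2 (valence 2) → 0 H
  atom 18: O, bond orders sum to 1 (valence 2) → 1 H
Totals → C:10, H:16, F:3, N:1, O:4.
In Hill order: C10H16F3NO4.

C10H16F3NO4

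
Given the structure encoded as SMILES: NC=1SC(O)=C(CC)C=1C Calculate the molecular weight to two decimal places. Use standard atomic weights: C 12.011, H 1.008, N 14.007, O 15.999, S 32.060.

First, the molecular formula is C7H11NOS (counting implicit H from valence).
  C: 7 × 12.011 = 84.077
  H: 11 × 1.008 = 11.088
  N: 1 × 14.007 = 14.007
  O: 1 × 15.999 = 15.999
  S: 1 × 32.060 = 32.060
Sum: 7×12.011 + 11×1.008 + 1×14.007 + 1×15.999 + 1×32.060 = 157.231 → 157.23 g/mol.

157.23 g/mol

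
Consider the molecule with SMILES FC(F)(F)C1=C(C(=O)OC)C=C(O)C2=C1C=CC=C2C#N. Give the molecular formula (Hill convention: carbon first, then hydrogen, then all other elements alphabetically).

C14H8F3NO3

Walk through each heavy atom and fill implicit hydrogens from standard valence (C 4, N 3, O 2, S 2, halogen 1):
  atom 1: F (halogen, monovalent) → 0 H
  atom 2: C, bond orders sum to 4 (valence 4) → 0 H
  atom 3: F (halogen, monovalent) → 0 H
  atom 4: F (halogen, monovalent) → 0 H
  atom 5: C, bond orders sum to 4 (valence 4) → 0 H
  atom 6: C, bond orders sum to 4 (valence 4) → 0 H
  atom 7: C, bond orders sum to 4 (valence 4) → 0 H
  atom 8: O, bond orders sum to 2 (valence 2) → 0 H
  atom 9: O, bond orders sum to 2 (valence 2) → 0 H
  atom 10: C, bond orders sum to 1 (valence 4) → 3 H
  atom 11: C, bond orders sum to 3 (valence 4) → 1 H
  atom 12: C, bond orders sum to 4 (valence 4) → 0 H
  atom 13: O, bond orders sum to 1 (valence 2) → 1 H
  atom 14: C, bond orders sum to 4 (valence 4) → 0 H
  atom 15: C, bond orders sum to 4 (valence 4) → 0 H
  atom 16: C, bond orders sum to 3 (valence 4) → 1 H
  atom 17: C, bond orders sum to 3 (valence 4) → 1 H
  atom 18: C, bond orders sum to 3 (valence 4) → 1 H
  atom 19: C, bond orders sum to 4 (valence 4) → 0 H
  atom 20: C, bond orders sum to 4 (valence 4) → 0 H
  atom 21: N, bond orders sum to 3 (valence 3) → 0 H
Totals → C:14, H:8, F:3, N:1, O:3.
In Hill order: C14H8F3NO3.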